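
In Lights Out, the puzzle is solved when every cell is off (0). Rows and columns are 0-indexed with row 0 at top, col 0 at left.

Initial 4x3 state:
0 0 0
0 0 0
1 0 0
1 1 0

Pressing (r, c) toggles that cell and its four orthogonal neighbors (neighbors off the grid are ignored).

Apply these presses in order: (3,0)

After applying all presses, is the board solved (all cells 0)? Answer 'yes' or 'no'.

After press 1 at (3,0):
0 0 0
0 0 0
0 0 0
0 0 0

Lights still on: 0

Answer: yes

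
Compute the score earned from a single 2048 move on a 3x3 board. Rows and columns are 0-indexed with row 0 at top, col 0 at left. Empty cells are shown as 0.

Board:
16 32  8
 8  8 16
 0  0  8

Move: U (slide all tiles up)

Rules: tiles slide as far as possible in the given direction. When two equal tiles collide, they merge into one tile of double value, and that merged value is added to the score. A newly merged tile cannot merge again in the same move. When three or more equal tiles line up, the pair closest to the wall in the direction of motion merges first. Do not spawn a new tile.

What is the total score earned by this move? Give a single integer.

Answer: 0

Derivation:
Slide up:
col 0: [16, 8, 0] -> [16, 8, 0]  score +0 (running 0)
col 1: [32, 8, 0] -> [32, 8, 0]  score +0 (running 0)
col 2: [8, 16, 8] -> [8, 16, 8]  score +0 (running 0)
Board after move:
16 32  8
 8  8 16
 0  0  8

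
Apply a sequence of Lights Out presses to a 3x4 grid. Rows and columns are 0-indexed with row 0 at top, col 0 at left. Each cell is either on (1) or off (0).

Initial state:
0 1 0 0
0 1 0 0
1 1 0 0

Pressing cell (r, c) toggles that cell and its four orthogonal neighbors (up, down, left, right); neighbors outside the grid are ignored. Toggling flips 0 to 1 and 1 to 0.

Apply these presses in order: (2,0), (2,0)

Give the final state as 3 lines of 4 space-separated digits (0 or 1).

After press 1 at (2,0):
0 1 0 0
1 1 0 0
0 0 0 0

After press 2 at (2,0):
0 1 0 0
0 1 0 0
1 1 0 0

Answer: 0 1 0 0
0 1 0 0
1 1 0 0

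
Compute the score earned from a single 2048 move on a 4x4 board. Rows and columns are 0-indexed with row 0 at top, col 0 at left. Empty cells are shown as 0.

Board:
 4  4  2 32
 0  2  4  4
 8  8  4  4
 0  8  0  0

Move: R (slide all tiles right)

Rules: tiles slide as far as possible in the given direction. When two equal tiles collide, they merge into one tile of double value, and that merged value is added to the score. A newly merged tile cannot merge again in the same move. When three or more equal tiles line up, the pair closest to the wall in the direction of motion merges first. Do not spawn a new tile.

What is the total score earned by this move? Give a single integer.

Slide right:
row 0: [4, 4, 2, 32] -> [0, 8, 2, 32]  score +8 (running 8)
row 1: [0, 2, 4, 4] -> [0, 0, 2, 8]  score +8 (running 16)
row 2: [8, 8, 4, 4] -> [0, 0, 16, 8]  score +24 (running 40)
row 3: [0, 8, 0, 0] -> [0, 0, 0, 8]  score +0 (running 40)
Board after move:
 0  8  2 32
 0  0  2  8
 0  0 16  8
 0  0  0  8

Answer: 40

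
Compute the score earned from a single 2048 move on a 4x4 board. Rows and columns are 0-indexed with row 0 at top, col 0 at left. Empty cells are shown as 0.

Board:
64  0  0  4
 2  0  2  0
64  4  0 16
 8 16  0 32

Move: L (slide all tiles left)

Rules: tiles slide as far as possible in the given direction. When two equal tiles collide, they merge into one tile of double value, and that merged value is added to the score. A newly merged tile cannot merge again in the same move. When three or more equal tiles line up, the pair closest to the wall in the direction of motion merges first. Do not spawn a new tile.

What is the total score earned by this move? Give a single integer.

Answer: 4

Derivation:
Slide left:
row 0: [64, 0, 0, 4] -> [64, 4, 0, 0]  score +0 (running 0)
row 1: [2, 0, 2, 0] -> [4, 0, 0, 0]  score +4 (running 4)
row 2: [64, 4, 0, 16] -> [64, 4, 16, 0]  score +0 (running 4)
row 3: [8, 16, 0, 32] -> [8, 16, 32, 0]  score +0 (running 4)
Board after move:
64  4  0  0
 4  0  0  0
64  4 16  0
 8 16 32  0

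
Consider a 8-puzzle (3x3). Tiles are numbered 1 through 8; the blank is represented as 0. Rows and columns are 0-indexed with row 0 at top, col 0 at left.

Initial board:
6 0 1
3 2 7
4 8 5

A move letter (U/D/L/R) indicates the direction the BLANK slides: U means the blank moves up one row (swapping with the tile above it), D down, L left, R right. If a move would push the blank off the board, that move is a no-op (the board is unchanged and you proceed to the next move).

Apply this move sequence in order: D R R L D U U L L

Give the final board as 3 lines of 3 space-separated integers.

Answer: 0 6 1
3 2 7
4 8 5

Derivation:
After move 1 (D):
6 2 1
3 0 7
4 8 5

After move 2 (R):
6 2 1
3 7 0
4 8 5

After move 3 (R):
6 2 1
3 7 0
4 8 5

After move 4 (L):
6 2 1
3 0 7
4 8 5

After move 5 (D):
6 2 1
3 8 7
4 0 5

After move 6 (U):
6 2 1
3 0 7
4 8 5

After move 7 (U):
6 0 1
3 2 7
4 8 5

After move 8 (L):
0 6 1
3 2 7
4 8 5

After move 9 (L):
0 6 1
3 2 7
4 8 5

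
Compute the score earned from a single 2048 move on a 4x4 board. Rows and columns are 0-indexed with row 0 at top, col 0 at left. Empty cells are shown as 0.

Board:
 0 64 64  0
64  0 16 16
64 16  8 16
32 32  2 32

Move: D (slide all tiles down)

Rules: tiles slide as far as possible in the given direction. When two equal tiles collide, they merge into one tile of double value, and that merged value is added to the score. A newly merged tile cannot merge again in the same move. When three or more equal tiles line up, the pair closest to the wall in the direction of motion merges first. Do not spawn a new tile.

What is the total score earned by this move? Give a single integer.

Slide down:
col 0: [0, 64, 64, 32] -> [0, 0, 128, 32]  score +128 (running 128)
col 1: [64, 0, 16, 32] -> [0, 64, 16, 32]  score +0 (running 128)
col 2: [64, 16, 8, 2] -> [64, 16, 8, 2]  score +0 (running 128)
col 3: [0, 16, 16, 32] -> [0, 0, 32, 32]  score +32 (running 160)
Board after move:
  0   0  64   0
  0  64  16   0
128  16   8  32
 32  32   2  32

Answer: 160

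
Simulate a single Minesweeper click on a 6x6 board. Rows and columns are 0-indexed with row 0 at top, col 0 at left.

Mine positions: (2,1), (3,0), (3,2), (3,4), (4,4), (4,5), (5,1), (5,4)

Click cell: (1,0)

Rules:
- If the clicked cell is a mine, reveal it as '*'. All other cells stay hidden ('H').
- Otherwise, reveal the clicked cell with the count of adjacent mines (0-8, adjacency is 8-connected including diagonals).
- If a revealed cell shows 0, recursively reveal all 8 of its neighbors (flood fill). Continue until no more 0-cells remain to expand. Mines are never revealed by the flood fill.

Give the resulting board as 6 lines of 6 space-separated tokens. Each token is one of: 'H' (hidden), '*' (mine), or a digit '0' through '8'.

H H H H H H
1 H H H H H
H H H H H H
H H H H H H
H H H H H H
H H H H H H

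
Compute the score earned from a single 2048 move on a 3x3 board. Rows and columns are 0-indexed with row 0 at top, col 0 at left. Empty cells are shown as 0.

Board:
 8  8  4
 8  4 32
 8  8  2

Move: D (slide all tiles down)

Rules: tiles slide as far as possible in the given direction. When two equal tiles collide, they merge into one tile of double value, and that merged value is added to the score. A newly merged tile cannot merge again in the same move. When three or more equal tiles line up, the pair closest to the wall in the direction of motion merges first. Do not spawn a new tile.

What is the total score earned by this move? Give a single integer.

Answer: 16

Derivation:
Slide down:
col 0: [8, 8, 8] -> [0, 8, 16]  score +16 (running 16)
col 1: [8, 4, 8] -> [8, 4, 8]  score +0 (running 16)
col 2: [4, 32, 2] -> [4, 32, 2]  score +0 (running 16)
Board after move:
 0  8  4
 8  4 32
16  8  2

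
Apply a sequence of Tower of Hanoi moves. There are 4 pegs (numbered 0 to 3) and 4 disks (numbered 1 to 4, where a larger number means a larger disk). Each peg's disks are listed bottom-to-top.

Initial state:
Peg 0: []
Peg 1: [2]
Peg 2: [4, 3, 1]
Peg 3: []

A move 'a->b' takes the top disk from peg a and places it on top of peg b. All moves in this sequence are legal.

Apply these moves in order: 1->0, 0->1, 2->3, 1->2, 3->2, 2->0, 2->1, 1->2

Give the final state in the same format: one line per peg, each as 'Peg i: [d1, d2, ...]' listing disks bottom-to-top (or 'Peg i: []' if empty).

Answer: Peg 0: [1]
Peg 1: []
Peg 2: [4, 3, 2]
Peg 3: []

Derivation:
After move 1 (1->0):
Peg 0: [2]
Peg 1: []
Peg 2: [4, 3, 1]
Peg 3: []

After move 2 (0->1):
Peg 0: []
Peg 1: [2]
Peg 2: [4, 3, 1]
Peg 3: []

After move 3 (2->3):
Peg 0: []
Peg 1: [2]
Peg 2: [4, 3]
Peg 3: [1]

After move 4 (1->2):
Peg 0: []
Peg 1: []
Peg 2: [4, 3, 2]
Peg 3: [1]

After move 5 (3->2):
Peg 0: []
Peg 1: []
Peg 2: [4, 3, 2, 1]
Peg 3: []

After move 6 (2->0):
Peg 0: [1]
Peg 1: []
Peg 2: [4, 3, 2]
Peg 3: []

After move 7 (2->1):
Peg 0: [1]
Peg 1: [2]
Peg 2: [4, 3]
Peg 3: []

After move 8 (1->2):
Peg 0: [1]
Peg 1: []
Peg 2: [4, 3, 2]
Peg 3: []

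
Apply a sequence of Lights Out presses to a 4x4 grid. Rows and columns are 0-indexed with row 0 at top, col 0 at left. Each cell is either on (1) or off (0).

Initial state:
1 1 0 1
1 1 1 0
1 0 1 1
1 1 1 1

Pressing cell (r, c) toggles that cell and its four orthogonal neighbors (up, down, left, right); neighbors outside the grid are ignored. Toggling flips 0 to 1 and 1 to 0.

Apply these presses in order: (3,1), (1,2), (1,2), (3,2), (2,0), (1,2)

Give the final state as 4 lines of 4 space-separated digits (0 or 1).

After press 1 at (3,1):
1 1 0 1
1 1 1 0
1 1 1 1
0 0 0 1

After press 2 at (1,2):
1 1 1 1
1 0 0 1
1 1 0 1
0 0 0 1

After press 3 at (1,2):
1 1 0 1
1 1 1 0
1 1 1 1
0 0 0 1

After press 4 at (3,2):
1 1 0 1
1 1 1 0
1 1 0 1
0 1 1 0

After press 5 at (2,0):
1 1 0 1
0 1 1 0
0 0 0 1
1 1 1 0

After press 6 at (1,2):
1 1 1 1
0 0 0 1
0 0 1 1
1 1 1 0

Answer: 1 1 1 1
0 0 0 1
0 0 1 1
1 1 1 0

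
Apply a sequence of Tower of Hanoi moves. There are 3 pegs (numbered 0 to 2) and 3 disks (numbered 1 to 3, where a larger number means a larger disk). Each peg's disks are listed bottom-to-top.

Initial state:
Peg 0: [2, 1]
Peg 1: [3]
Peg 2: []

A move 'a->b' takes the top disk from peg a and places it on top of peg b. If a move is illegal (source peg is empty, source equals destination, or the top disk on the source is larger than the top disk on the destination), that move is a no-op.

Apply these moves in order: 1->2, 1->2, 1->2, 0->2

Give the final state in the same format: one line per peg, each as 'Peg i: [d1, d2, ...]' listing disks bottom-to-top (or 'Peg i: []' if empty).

Answer: Peg 0: [2]
Peg 1: []
Peg 2: [3, 1]

Derivation:
After move 1 (1->2):
Peg 0: [2, 1]
Peg 1: []
Peg 2: [3]

After move 2 (1->2):
Peg 0: [2, 1]
Peg 1: []
Peg 2: [3]

After move 3 (1->2):
Peg 0: [2, 1]
Peg 1: []
Peg 2: [3]

After move 4 (0->2):
Peg 0: [2]
Peg 1: []
Peg 2: [3, 1]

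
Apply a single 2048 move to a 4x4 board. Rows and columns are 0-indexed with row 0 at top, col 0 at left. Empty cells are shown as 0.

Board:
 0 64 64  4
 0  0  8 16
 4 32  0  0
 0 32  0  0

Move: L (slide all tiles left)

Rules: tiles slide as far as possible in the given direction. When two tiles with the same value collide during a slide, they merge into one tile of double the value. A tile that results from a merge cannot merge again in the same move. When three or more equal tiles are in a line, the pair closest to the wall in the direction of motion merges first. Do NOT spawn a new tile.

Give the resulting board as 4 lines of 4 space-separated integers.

Answer: 128   4   0   0
  8  16   0   0
  4  32   0   0
 32   0   0   0

Derivation:
Slide left:
row 0: [0, 64, 64, 4] -> [128, 4, 0, 0]
row 1: [0, 0, 8, 16] -> [8, 16, 0, 0]
row 2: [4, 32, 0, 0] -> [4, 32, 0, 0]
row 3: [0, 32, 0, 0] -> [32, 0, 0, 0]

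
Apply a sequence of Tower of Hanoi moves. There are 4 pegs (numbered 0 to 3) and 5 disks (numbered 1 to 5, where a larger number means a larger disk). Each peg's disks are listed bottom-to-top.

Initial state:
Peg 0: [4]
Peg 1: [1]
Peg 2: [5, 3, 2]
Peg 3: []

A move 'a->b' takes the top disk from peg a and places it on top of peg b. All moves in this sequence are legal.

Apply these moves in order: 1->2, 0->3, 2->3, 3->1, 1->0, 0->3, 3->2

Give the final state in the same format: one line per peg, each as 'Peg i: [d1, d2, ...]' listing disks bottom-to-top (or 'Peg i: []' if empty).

After move 1 (1->2):
Peg 0: [4]
Peg 1: []
Peg 2: [5, 3, 2, 1]
Peg 3: []

After move 2 (0->3):
Peg 0: []
Peg 1: []
Peg 2: [5, 3, 2, 1]
Peg 3: [4]

After move 3 (2->3):
Peg 0: []
Peg 1: []
Peg 2: [5, 3, 2]
Peg 3: [4, 1]

After move 4 (3->1):
Peg 0: []
Peg 1: [1]
Peg 2: [5, 3, 2]
Peg 3: [4]

After move 5 (1->0):
Peg 0: [1]
Peg 1: []
Peg 2: [5, 3, 2]
Peg 3: [4]

After move 6 (0->3):
Peg 0: []
Peg 1: []
Peg 2: [5, 3, 2]
Peg 3: [4, 1]

After move 7 (3->2):
Peg 0: []
Peg 1: []
Peg 2: [5, 3, 2, 1]
Peg 3: [4]

Answer: Peg 0: []
Peg 1: []
Peg 2: [5, 3, 2, 1]
Peg 3: [4]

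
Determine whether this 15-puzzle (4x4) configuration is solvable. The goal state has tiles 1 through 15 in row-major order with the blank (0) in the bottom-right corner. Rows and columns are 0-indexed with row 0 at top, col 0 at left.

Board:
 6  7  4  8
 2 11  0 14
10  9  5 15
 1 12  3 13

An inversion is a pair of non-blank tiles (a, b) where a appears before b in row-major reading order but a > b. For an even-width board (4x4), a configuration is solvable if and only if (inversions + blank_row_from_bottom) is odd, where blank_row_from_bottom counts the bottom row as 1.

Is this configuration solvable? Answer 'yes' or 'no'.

Answer: yes

Derivation:
Inversions: 44
Blank is in row 1 (0-indexed from top), which is row 3 counting from the bottom (bottom = 1).
44 + 3 = 47, which is odd, so the puzzle is solvable.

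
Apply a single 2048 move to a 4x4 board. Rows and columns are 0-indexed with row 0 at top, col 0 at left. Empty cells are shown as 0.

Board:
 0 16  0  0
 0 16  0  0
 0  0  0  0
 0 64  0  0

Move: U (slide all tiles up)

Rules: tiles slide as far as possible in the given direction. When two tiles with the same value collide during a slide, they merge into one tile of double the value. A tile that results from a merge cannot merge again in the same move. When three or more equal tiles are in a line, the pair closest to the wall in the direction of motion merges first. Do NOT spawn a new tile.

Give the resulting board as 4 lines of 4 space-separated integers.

Answer:  0 32  0  0
 0 64  0  0
 0  0  0  0
 0  0  0  0

Derivation:
Slide up:
col 0: [0, 0, 0, 0] -> [0, 0, 0, 0]
col 1: [16, 16, 0, 64] -> [32, 64, 0, 0]
col 2: [0, 0, 0, 0] -> [0, 0, 0, 0]
col 3: [0, 0, 0, 0] -> [0, 0, 0, 0]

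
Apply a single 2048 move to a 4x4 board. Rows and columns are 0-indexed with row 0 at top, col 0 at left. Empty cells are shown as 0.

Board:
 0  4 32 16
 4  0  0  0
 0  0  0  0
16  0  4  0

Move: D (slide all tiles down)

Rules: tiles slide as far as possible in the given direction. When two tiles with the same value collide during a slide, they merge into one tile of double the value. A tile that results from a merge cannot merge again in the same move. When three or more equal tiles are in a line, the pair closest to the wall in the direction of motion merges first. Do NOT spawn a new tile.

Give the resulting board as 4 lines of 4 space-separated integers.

Answer:  0  0  0  0
 0  0  0  0
 4  0 32  0
16  4  4 16

Derivation:
Slide down:
col 0: [0, 4, 0, 16] -> [0, 0, 4, 16]
col 1: [4, 0, 0, 0] -> [0, 0, 0, 4]
col 2: [32, 0, 0, 4] -> [0, 0, 32, 4]
col 3: [16, 0, 0, 0] -> [0, 0, 0, 16]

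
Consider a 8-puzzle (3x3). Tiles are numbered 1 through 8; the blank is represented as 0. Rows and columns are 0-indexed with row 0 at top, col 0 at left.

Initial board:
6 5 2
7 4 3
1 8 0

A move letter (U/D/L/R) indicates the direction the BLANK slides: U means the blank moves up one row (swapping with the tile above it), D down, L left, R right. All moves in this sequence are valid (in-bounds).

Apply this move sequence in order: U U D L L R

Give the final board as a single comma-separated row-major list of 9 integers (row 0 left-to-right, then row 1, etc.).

Answer: 6, 5, 2, 7, 0, 4, 1, 8, 3

Derivation:
After move 1 (U):
6 5 2
7 4 0
1 8 3

After move 2 (U):
6 5 0
7 4 2
1 8 3

After move 3 (D):
6 5 2
7 4 0
1 8 3

After move 4 (L):
6 5 2
7 0 4
1 8 3

After move 5 (L):
6 5 2
0 7 4
1 8 3

After move 6 (R):
6 5 2
7 0 4
1 8 3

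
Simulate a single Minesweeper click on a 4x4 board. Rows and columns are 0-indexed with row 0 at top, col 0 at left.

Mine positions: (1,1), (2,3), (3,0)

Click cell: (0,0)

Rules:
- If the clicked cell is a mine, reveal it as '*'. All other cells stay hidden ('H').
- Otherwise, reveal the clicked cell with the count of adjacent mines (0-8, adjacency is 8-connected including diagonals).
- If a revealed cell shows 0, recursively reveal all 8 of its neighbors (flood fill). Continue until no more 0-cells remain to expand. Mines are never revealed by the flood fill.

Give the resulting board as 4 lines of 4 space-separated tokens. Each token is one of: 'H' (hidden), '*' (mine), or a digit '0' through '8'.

1 H H H
H H H H
H H H H
H H H H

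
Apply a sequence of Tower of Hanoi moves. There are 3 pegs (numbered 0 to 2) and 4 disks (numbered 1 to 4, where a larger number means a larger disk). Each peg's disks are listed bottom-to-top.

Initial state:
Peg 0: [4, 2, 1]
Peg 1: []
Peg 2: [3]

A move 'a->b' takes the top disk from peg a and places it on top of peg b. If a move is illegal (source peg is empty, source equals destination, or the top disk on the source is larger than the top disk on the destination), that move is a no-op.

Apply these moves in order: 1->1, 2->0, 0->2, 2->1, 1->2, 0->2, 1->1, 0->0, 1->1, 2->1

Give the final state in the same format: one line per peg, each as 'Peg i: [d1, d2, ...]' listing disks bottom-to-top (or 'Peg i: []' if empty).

After move 1 (1->1):
Peg 0: [4, 2, 1]
Peg 1: []
Peg 2: [3]

After move 2 (2->0):
Peg 0: [4, 2, 1]
Peg 1: []
Peg 2: [3]

After move 3 (0->2):
Peg 0: [4, 2]
Peg 1: []
Peg 2: [3, 1]

After move 4 (2->1):
Peg 0: [4, 2]
Peg 1: [1]
Peg 2: [3]

After move 5 (1->2):
Peg 0: [4, 2]
Peg 1: []
Peg 2: [3, 1]

After move 6 (0->2):
Peg 0: [4, 2]
Peg 1: []
Peg 2: [3, 1]

After move 7 (1->1):
Peg 0: [4, 2]
Peg 1: []
Peg 2: [3, 1]

After move 8 (0->0):
Peg 0: [4, 2]
Peg 1: []
Peg 2: [3, 1]

After move 9 (1->1):
Peg 0: [4, 2]
Peg 1: []
Peg 2: [3, 1]

After move 10 (2->1):
Peg 0: [4, 2]
Peg 1: [1]
Peg 2: [3]

Answer: Peg 0: [4, 2]
Peg 1: [1]
Peg 2: [3]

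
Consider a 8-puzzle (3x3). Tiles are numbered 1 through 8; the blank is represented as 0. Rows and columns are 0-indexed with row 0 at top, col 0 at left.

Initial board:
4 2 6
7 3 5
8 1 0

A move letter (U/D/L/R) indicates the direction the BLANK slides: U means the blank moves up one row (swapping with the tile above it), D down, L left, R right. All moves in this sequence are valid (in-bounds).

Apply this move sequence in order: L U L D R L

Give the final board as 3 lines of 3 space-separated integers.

After move 1 (L):
4 2 6
7 3 5
8 0 1

After move 2 (U):
4 2 6
7 0 5
8 3 1

After move 3 (L):
4 2 6
0 7 5
8 3 1

After move 4 (D):
4 2 6
8 7 5
0 3 1

After move 5 (R):
4 2 6
8 7 5
3 0 1

After move 6 (L):
4 2 6
8 7 5
0 3 1

Answer: 4 2 6
8 7 5
0 3 1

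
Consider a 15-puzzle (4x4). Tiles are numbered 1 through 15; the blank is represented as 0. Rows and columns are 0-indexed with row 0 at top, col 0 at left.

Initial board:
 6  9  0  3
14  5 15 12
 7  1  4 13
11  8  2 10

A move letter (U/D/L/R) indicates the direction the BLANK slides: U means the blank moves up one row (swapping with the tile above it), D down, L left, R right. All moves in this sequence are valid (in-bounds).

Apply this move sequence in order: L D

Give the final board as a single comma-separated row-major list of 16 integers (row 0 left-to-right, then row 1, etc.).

Answer: 6, 5, 9, 3, 14, 0, 15, 12, 7, 1, 4, 13, 11, 8, 2, 10

Derivation:
After move 1 (L):
 6  0  9  3
14  5 15 12
 7  1  4 13
11  8  2 10

After move 2 (D):
 6  5  9  3
14  0 15 12
 7  1  4 13
11  8  2 10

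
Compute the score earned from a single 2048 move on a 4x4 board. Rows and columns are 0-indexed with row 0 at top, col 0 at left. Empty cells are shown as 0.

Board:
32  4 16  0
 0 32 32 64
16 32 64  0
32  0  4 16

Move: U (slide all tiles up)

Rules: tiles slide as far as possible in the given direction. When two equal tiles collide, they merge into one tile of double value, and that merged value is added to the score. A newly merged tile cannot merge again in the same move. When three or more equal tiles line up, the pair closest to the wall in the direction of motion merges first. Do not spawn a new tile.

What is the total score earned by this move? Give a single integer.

Answer: 64

Derivation:
Slide up:
col 0: [32, 0, 16, 32] -> [32, 16, 32, 0]  score +0 (running 0)
col 1: [4, 32, 32, 0] -> [4, 64, 0, 0]  score +64 (running 64)
col 2: [16, 32, 64, 4] -> [16, 32, 64, 4]  score +0 (running 64)
col 3: [0, 64, 0, 16] -> [64, 16, 0, 0]  score +0 (running 64)
Board after move:
32  4 16 64
16 64 32 16
32  0 64  0
 0  0  4  0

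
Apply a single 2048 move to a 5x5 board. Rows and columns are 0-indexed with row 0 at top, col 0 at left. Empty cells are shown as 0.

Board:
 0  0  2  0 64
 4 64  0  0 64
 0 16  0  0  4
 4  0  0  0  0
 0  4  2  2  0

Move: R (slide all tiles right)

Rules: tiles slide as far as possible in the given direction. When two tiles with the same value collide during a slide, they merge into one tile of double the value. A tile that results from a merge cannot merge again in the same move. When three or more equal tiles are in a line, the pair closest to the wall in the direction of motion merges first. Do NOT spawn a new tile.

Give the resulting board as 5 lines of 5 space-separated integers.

Answer:   0   0   0   2  64
  0   0   0   4 128
  0   0   0  16   4
  0   0   0   0   4
  0   0   0   4   4

Derivation:
Slide right:
row 0: [0, 0, 2, 0, 64] -> [0, 0, 0, 2, 64]
row 1: [4, 64, 0, 0, 64] -> [0, 0, 0, 4, 128]
row 2: [0, 16, 0, 0, 4] -> [0, 0, 0, 16, 4]
row 3: [4, 0, 0, 0, 0] -> [0, 0, 0, 0, 4]
row 4: [0, 4, 2, 2, 0] -> [0, 0, 0, 4, 4]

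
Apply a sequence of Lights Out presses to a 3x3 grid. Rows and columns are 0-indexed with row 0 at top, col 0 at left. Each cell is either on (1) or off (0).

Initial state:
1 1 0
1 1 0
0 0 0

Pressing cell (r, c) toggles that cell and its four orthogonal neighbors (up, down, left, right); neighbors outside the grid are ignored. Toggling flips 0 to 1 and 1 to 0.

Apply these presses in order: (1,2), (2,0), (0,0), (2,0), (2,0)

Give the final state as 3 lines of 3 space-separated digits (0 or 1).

Answer: 0 0 1
1 0 1
1 1 1

Derivation:
After press 1 at (1,2):
1 1 1
1 0 1
0 0 1

After press 2 at (2,0):
1 1 1
0 0 1
1 1 1

After press 3 at (0,0):
0 0 1
1 0 1
1 1 1

After press 4 at (2,0):
0 0 1
0 0 1
0 0 1

After press 5 at (2,0):
0 0 1
1 0 1
1 1 1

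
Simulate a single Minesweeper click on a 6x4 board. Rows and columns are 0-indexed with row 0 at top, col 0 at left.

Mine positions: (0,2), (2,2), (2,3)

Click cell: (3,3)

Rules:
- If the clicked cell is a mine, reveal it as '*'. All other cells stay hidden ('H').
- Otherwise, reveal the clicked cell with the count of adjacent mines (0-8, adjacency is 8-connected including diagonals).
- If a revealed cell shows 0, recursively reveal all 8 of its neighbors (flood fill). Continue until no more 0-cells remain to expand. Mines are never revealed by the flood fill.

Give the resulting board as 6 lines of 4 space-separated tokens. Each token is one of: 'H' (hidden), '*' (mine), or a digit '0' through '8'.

H H H H
H H H H
H H H H
H H H 2
H H H H
H H H H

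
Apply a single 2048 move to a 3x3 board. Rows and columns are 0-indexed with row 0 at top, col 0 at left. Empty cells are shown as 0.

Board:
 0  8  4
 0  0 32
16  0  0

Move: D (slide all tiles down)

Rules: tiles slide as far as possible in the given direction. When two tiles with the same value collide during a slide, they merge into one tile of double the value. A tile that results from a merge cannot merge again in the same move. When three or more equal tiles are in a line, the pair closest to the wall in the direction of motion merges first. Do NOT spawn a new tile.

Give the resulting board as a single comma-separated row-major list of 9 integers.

Slide down:
col 0: [0, 0, 16] -> [0, 0, 16]
col 1: [8, 0, 0] -> [0, 0, 8]
col 2: [4, 32, 0] -> [0, 4, 32]

Answer: 0, 0, 0, 0, 0, 4, 16, 8, 32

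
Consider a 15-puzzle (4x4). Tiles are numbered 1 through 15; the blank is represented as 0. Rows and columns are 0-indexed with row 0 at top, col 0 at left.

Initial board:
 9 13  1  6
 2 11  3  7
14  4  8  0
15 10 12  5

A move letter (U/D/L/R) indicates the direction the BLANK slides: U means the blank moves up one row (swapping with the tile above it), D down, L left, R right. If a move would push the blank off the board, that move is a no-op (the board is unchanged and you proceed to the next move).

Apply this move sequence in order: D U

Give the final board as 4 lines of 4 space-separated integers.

Answer:  9 13  1  6
 2 11  3  7
14  4  8  0
15 10 12  5

Derivation:
After move 1 (D):
 9 13  1  6
 2 11  3  7
14  4  8  5
15 10 12  0

After move 2 (U):
 9 13  1  6
 2 11  3  7
14  4  8  0
15 10 12  5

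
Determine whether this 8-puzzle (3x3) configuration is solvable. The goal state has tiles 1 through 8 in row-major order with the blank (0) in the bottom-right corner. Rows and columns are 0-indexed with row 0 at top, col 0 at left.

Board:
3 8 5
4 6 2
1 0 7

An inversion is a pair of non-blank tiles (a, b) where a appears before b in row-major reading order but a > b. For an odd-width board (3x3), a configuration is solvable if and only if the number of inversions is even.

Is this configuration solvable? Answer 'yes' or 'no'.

Answer: yes

Derivation:
Inversions (pairs i<j in row-major order where tile[i] > tile[j] > 0): 16
16 is even, so the puzzle is solvable.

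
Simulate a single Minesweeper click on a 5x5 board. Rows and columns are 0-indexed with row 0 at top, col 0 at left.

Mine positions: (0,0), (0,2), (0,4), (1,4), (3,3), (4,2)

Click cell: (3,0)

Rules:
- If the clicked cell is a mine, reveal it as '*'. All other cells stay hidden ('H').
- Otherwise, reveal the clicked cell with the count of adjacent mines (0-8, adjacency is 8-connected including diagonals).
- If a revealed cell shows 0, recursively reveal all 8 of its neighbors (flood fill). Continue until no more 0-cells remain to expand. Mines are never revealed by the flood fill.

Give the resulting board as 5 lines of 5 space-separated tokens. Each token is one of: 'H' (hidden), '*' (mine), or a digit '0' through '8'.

H H H H H
1 2 1 H H
0 0 1 H H
0 1 2 H H
0 1 H H H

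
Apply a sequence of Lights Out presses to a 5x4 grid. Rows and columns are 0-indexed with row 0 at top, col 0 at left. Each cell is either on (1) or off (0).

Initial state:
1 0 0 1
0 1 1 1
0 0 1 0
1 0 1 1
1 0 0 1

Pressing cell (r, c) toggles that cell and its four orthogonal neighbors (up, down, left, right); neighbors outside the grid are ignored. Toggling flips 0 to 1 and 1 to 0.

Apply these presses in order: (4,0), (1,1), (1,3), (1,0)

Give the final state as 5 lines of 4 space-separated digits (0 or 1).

Answer: 0 1 0 0
0 1 1 0
1 1 1 1
0 0 1 1
0 1 0 1

Derivation:
After press 1 at (4,0):
1 0 0 1
0 1 1 1
0 0 1 0
0 0 1 1
0 1 0 1

After press 2 at (1,1):
1 1 0 1
1 0 0 1
0 1 1 0
0 0 1 1
0 1 0 1

After press 3 at (1,3):
1 1 0 0
1 0 1 0
0 1 1 1
0 0 1 1
0 1 0 1

After press 4 at (1,0):
0 1 0 0
0 1 1 0
1 1 1 1
0 0 1 1
0 1 0 1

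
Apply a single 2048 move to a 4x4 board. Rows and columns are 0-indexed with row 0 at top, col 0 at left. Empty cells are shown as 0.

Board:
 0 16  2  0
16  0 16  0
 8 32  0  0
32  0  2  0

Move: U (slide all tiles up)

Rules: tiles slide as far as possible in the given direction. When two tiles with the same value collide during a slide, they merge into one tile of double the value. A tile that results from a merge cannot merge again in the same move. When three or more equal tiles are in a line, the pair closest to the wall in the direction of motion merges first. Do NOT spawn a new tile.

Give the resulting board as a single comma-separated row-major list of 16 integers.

Answer: 16, 16, 2, 0, 8, 32, 16, 0, 32, 0, 2, 0, 0, 0, 0, 0

Derivation:
Slide up:
col 0: [0, 16, 8, 32] -> [16, 8, 32, 0]
col 1: [16, 0, 32, 0] -> [16, 32, 0, 0]
col 2: [2, 16, 0, 2] -> [2, 16, 2, 0]
col 3: [0, 0, 0, 0] -> [0, 0, 0, 0]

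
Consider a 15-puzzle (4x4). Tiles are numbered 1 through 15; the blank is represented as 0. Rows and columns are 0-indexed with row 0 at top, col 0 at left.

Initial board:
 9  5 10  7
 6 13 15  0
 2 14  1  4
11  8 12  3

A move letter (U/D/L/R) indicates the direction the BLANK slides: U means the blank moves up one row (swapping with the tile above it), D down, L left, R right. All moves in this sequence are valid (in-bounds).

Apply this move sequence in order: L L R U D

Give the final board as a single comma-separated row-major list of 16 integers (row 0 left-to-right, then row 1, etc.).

Answer: 9, 5, 10, 7, 6, 13, 0, 15, 2, 14, 1, 4, 11, 8, 12, 3

Derivation:
After move 1 (L):
 9  5 10  7
 6 13  0 15
 2 14  1  4
11  8 12  3

After move 2 (L):
 9  5 10  7
 6  0 13 15
 2 14  1  4
11  8 12  3

After move 3 (R):
 9  5 10  7
 6 13  0 15
 2 14  1  4
11  8 12  3

After move 4 (U):
 9  5  0  7
 6 13 10 15
 2 14  1  4
11  8 12  3

After move 5 (D):
 9  5 10  7
 6 13  0 15
 2 14  1  4
11  8 12  3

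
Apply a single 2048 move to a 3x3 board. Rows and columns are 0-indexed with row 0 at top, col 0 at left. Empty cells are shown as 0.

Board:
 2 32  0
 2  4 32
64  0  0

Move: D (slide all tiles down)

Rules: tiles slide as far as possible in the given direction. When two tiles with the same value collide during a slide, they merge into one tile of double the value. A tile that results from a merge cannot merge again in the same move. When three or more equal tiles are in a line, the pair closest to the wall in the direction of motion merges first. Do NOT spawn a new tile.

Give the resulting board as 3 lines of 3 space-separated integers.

Slide down:
col 0: [2, 2, 64] -> [0, 4, 64]
col 1: [32, 4, 0] -> [0, 32, 4]
col 2: [0, 32, 0] -> [0, 0, 32]

Answer:  0  0  0
 4 32  0
64  4 32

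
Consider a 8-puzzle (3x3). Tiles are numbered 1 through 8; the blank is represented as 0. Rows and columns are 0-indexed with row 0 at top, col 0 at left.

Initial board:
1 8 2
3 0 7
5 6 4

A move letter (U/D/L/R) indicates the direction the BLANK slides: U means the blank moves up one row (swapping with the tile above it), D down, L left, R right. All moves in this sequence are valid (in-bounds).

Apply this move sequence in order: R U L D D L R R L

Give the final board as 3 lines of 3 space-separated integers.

After move 1 (R):
1 8 2
3 7 0
5 6 4

After move 2 (U):
1 8 0
3 7 2
5 6 4

After move 3 (L):
1 0 8
3 7 2
5 6 4

After move 4 (D):
1 7 8
3 0 2
5 6 4

After move 5 (D):
1 7 8
3 6 2
5 0 4

After move 6 (L):
1 7 8
3 6 2
0 5 4

After move 7 (R):
1 7 8
3 6 2
5 0 4

After move 8 (R):
1 7 8
3 6 2
5 4 0

After move 9 (L):
1 7 8
3 6 2
5 0 4

Answer: 1 7 8
3 6 2
5 0 4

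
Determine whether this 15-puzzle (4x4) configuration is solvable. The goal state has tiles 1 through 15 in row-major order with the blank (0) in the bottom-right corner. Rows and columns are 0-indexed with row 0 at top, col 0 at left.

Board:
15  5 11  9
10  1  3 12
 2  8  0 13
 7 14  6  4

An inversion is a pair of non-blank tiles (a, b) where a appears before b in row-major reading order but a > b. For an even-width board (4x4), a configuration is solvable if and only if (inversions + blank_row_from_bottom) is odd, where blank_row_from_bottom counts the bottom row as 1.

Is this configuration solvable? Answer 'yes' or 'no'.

Inversions: 58
Blank is in row 2 (0-indexed from top), which is row 2 counting from the bottom (bottom = 1).
58 + 2 = 60, which is even, so the puzzle is not solvable.

Answer: no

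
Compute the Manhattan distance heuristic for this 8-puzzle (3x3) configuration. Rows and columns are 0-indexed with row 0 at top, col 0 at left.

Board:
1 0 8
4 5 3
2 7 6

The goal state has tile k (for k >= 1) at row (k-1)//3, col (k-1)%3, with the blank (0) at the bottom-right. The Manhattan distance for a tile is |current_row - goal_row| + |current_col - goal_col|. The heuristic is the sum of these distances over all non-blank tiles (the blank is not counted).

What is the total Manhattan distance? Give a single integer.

Answer: 9

Derivation:
Tile 1: (0,0)->(0,0) = 0
Tile 8: (0,2)->(2,1) = 3
Tile 4: (1,0)->(1,0) = 0
Tile 5: (1,1)->(1,1) = 0
Tile 3: (1,2)->(0,2) = 1
Tile 2: (2,0)->(0,1) = 3
Tile 7: (2,1)->(2,0) = 1
Tile 6: (2,2)->(1,2) = 1
Sum: 0 + 3 + 0 + 0 + 1 + 3 + 1 + 1 = 9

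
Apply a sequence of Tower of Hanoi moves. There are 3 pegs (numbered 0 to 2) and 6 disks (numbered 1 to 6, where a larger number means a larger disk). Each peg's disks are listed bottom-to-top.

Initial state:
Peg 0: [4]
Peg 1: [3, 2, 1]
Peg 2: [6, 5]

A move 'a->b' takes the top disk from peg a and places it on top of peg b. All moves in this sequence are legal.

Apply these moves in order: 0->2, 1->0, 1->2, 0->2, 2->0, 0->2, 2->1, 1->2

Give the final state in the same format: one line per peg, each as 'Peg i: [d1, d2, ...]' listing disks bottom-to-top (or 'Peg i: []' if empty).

After move 1 (0->2):
Peg 0: []
Peg 1: [3, 2, 1]
Peg 2: [6, 5, 4]

After move 2 (1->0):
Peg 0: [1]
Peg 1: [3, 2]
Peg 2: [6, 5, 4]

After move 3 (1->2):
Peg 0: [1]
Peg 1: [3]
Peg 2: [6, 5, 4, 2]

After move 4 (0->2):
Peg 0: []
Peg 1: [3]
Peg 2: [6, 5, 4, 2, 1]

After move 5 (2->0):
Peg 0: [1]
Peg 1: [3]
Peg 2: [6, 5, 4, 2]

After move 6 (0->2):
Peg 0: []
Peg 1: [3]
Peg 2: [6, 5, 4, 2, 1]

After move 7 (2->1):
Peg 0: []
Peg 1: [3, 1]
Peg 2: [6, 5, 4, 2]

After move 8 (1->2):
Peg 0: []
Peg 1: [3]
Peg 2: [6, 5, 4, 2, 1]

Answer: Peg 0: []
Peg 1: [3]
Peg 2: [6, 5, 4, 2, 1]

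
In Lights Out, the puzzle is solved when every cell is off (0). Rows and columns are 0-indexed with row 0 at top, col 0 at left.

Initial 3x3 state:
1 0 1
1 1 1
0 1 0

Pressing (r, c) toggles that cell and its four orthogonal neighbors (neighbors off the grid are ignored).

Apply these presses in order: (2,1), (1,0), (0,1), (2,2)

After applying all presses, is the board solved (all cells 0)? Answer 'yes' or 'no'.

After press 1 at (2,1):
1 0 1
1 0 1
1 0 1

After press 2 at (1,0):
0 0 1
0 1 1
0 0 1

After press 3 at (0,1):
1 1 0
0 0 1
0 0 1

After press 4 at (2,2):
1 1 0
0 0 0
0 1 0

Lights still on: 3

Answer: no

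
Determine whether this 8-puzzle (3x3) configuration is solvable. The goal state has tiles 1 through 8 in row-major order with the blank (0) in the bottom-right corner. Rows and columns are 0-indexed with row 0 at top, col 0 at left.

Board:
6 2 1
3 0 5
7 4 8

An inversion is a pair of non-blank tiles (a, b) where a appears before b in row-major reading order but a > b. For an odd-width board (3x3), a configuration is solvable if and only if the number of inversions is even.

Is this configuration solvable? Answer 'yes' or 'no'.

Answer: yes

Derivation:
Inversions (pairs i<j in row-major order where tile[i] > tile[j] > 0): 8
8 is even, so the puzzle is solvable.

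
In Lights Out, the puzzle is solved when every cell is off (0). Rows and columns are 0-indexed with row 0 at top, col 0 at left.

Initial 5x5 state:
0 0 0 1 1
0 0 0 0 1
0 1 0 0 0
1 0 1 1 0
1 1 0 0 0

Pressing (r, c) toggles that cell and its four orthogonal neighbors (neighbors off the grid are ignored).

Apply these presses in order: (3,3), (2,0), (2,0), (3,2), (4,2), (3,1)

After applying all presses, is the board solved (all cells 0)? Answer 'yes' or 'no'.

Answer: no

Derivation:
After press 1 at (3,3):
0 0 0 1 1
0 0 0 0 1
0 1 0 1 0
1 0 0 0 1
1 1 0 1 0

After press 2 at (2,0):
0 0 0 1 1
1 0 0 0 1
1 0 0 1 0
0 0 0 0 1
1 1 0 1 0

After press 3 at (2,0):
0 0 0 1 1
0 0 0 0 1
0 1 0 1 0
1 0 0 0 1
1 1 0 1 0

After press 4 at (3,2):
0 0 0 1 1
0 0 0 0 1
0 1 1 1 0
1 1 1 1 1
1 1 1 1 0

After press 5 at (4,2):
0 0 0 1 1
0 0 0 0 1
0 1 1 1 0
1 1 0 1 1
1 0 0 0 0

After press 6 at (3,1):
0 0 0 1 1
0 0 0 0 1
0 0 1 1 0
0 0 1 1 1
1 1 0 0 0

Lights still on: 10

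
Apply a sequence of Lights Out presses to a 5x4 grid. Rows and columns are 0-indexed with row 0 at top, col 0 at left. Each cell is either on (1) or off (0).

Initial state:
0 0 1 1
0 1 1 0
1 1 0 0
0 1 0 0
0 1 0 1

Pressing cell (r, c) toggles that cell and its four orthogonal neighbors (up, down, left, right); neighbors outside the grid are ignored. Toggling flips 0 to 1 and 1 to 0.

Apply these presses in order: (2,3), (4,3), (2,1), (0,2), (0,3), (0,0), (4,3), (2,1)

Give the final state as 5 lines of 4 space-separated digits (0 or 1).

Answer: 1 0 1 1
1 1 0 0
1 1 1 1
0 1 0 1
0 1 0 1

Derivation:
After press 1 at (2,3):
0 0 1 1
0 1 1 1
1 1 1 1
0 1 0 1
0 1 0 1

After press 2 at (4,3):
0 0 1 1
0 1 1 1
1 1 1 1
0 1 0 0
0 1 1 0

After press 3 at (2,1):
0 0 1 1
0 0 1 1
0 0 0 1
0 0 0 0
0 1 1 0

After press 4 at (0,2):
0 1 0 0
0 0 0 1
0 0 0 1
0 0 0 0
0 1 1 0

After press 5 at (0,3):
0 1 1 1
0 0 0 0
0 0 0 1
0 0 0 0
0 1 1 0

After press 6 at (0,0):
1 0 1 1
1 0 0 0
0 0 0 1
0 0 0 0
0 1 1 0

After press 7 at (4,3):
1 0 1 1
1 0 0 0
0 0 0 1
0 0 0 1
0 1 0 1

After press 8 at (2,1):
1 0 1 1
1 1 0 0
1 1 1 1
0 1 0 1
0 1 0 1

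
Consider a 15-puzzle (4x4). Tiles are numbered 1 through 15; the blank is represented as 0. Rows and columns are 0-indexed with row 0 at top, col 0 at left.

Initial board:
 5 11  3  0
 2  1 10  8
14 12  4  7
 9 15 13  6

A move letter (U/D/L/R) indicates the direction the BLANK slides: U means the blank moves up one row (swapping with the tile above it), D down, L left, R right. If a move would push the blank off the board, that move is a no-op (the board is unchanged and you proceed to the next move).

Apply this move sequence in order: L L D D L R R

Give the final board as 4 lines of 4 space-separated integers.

After move 1 (L):
 5 11  0  3
 2  1 10  8
14 12  4  7
 9 15 13  6

After move 2 (L):
 5  0 11  3
 2  1 10  8
14 12  4  7
 9 15 13  6

After move 3 (D):
 5  1 11  3
 2  0 10  8
14 12  4  7
 9 15 13  6

After move 4 (D):
 5  1 11  3
 2 12 10  8
14  0  4  7
 9 15 13  6

After move 5 (L):
 5  1 11  3
 2 12 10  8
 0 14  4  7
 9 15 13  6

After move 6 (R):
 5  1 11  3
 2 12 10  8
14  0  4  7
 9 15 13  6

After move 7 (R):
 5  1 11  3
 2 12 10  8
14  4  0  7
 9 15 13  6

Answer:  5  1 11  3
 2 12 10  8
14  4  0  7
 9 15 13  6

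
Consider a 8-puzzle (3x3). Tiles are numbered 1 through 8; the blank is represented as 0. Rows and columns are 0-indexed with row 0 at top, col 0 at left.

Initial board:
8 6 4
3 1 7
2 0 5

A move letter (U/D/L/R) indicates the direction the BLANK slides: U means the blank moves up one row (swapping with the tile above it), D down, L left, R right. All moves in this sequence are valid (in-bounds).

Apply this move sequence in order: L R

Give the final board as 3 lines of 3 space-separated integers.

After move 1 (L):
8 6 4
3 1 7
0 2 5

After move 2 (R):
8 6 4
3 1 7
2 0 5

Answer: 8 6 4
3 1 7
2 0 5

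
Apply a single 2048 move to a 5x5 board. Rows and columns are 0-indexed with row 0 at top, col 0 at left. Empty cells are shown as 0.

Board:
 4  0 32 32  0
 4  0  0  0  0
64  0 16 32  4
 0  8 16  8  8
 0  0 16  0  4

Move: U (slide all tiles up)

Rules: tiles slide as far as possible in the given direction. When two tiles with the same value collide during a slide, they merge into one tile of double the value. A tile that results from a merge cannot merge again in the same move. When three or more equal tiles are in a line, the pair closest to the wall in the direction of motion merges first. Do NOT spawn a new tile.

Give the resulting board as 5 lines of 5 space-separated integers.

Slide up:
col 0: [4, 4, 64, 0, 0] -> [8, 64, 0, 0, 0]
col 1: [0, 0, 0, 8, 0] -> [8, 0, 0, 0, 0]
col 2: [32, 0, 16, 16, 16] -> [32, 32, 16, 0, 0]
col 3: [32, 0, 32, 8, 0] -> [64, 8, 0, 0, 0]
col 4: [0, 0, 4, 8, 4] -> [4, 8, 4, 0, 0]

Answer:  8  8 32 64  4
64  0 32  8  8
 0  0 16  0  4
 0  0  0  0  0
 0  0  0  0  0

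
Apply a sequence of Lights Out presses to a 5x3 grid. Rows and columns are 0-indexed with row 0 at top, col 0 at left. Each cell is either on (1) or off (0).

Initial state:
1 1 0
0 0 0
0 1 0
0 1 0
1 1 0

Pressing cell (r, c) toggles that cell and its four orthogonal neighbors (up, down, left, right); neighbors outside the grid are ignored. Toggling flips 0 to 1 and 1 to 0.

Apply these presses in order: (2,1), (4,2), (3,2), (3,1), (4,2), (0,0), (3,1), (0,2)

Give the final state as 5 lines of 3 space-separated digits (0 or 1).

After press 1 at (2,1):
1 1 0
0 1 0
1 0 1
0 0 0
1 1 0

After press 2 at (4,2):
1 1 0
0 1 0
1 0 1
0 0 1
1 0 1

After press 3 at (3,2):
1 1 0
0 1 0
1 0 0
0 1 0
1 0 0

After press 4 at (3,1):
1 1 0
0 1 0
1 1 0
1 0 1
1 1 0

After press 5 at (4,2):
1 1 0
0 1 0
1 1 0
1 0 0
1 0 1

After press 6 at (0,0):
0 0 0
1 1 0
1 1 0
1 0 0
1 0 1

After press 7 at (3,1):
0 0 0
1 1 0
1 0 0
0 1 1
1 1 1

After press 8 at (0,2):
0 1 1
1 1 1
1 0 0
0 1 1
1 1 1

Answer: 0 1 1
1 1 1
1 0 0
0 1 1
1 1 1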